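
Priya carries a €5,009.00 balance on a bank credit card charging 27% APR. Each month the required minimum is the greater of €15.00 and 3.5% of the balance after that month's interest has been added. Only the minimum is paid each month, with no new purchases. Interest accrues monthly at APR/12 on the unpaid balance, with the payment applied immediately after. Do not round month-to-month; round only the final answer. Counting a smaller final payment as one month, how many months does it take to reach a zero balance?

230 months

Monthly rate r = 27%/12 = 2.25% = 0.0225.
While 3.5% of the post-interest balance exceeds €15.00, each month B ← (B·(1+r))·(1 − 0.035), i.e. B shrinks by the factor (1+r)·0.965 = 0.98671.
This holds for months 1–186. Entering month 187 the balance is €416.11; 3.5% of the post-interest balance is now below €15.00, so the flat €15.00 minimum applies from here.
From month 187 a fixed €15.00 at rate r clears €416.11 in 44 more payments. Total: 186 + 44 = 230 months.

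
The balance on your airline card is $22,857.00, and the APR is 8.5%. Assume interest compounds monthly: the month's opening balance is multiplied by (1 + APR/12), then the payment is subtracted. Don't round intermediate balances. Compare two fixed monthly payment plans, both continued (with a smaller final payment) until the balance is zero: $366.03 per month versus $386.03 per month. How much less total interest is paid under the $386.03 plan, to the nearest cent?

Monthly rate r = 8.5%/12 = 0.708333% = 0.00708333.
At $366.03/mo: n = ⌈−ln(1 − rB₀/P)/ln(1+r)⌉ = 83 payments (last $269.43); total interest = total paid − $22,857.00 = $7,426.89.
At $386.03/mo: 78 payments (last $11.61); total interest $6,878.92.
Interest saved = $7,426.89 − $6,878.92 = $547.97.

$547.97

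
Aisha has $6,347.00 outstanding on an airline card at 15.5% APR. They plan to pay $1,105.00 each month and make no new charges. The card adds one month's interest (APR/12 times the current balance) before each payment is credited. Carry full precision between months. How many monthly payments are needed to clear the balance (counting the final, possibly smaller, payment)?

7 months

Monthly rate r = 15.5%/12 = 1.29167% = 0.0129167.
Recurrence: B ← B·(1+r) − $1,105.00.
Month 1: interest $81.98; balance after payment $5,323.98.
Month 2: interest $68.77; balance after payment $4,287.75.
Closed form: n = −ln(1 − rB₀/P)/ln(1+r) = −ln(0.92581)/ln(1.01292) ≈ 6.007, so the balance reaches zero during payment 7.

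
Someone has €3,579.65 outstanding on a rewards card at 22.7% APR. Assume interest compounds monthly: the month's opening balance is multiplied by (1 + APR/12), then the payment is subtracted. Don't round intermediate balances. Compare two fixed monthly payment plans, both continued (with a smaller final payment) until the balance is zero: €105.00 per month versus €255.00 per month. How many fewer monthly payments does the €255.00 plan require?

39 fewer payments

Monthly rate r = 22.7%/12 = 1.89167% = 0.0189167.
At €105.00/mo: n = ⌈−ln(1 − rB₀/P)/ln(1+r)⌉ = 56 payments (last €26.36); total interest = total paid − €3,579.65 = €2,221.71.
At €255.00/mo: 17 payments (last €120.24); total interest €620.59.
Payments saved = 56 − 17 = 39.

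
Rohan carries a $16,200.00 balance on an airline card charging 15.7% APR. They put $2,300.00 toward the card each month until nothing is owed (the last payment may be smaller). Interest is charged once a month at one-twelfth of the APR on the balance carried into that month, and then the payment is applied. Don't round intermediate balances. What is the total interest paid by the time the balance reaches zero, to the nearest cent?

Monthly rate r = 15.7%/12 = 1.30833% = 0.0130833.
Payoff takes n = ⌈−ln(1 − rB₀/P)/ln(1+r)⌉ = ⌈7.438⌉ = 8 payments; the last is $1,010.33.
Total paid = 7·$2,300.00 + $1,010.33 = $17,110.33.
Total interest = total paid − principal = $17,110.33 − $16,200.00 = $910.33.

$910.33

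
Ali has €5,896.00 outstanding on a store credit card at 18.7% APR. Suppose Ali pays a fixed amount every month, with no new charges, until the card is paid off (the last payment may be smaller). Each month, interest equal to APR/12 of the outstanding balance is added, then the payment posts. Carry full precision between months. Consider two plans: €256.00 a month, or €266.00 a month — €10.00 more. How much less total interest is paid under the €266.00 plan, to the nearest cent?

Monthly rate r = 18.7%/12 = 1.55833% = 0.0155833.
At €256.00/mo: n = ⌈−ln(1 − rB₀/P)/ln(1+r)⌉ = 29 payments (last €192.53); total interest = total paid − €5,896.00 = €1,464.53.
At €266.00/mo: 28 payments (last €107.88); total interest €1,393.88.
Interest saved = €1,464.53 − €1,393.88 = €70.65.

€70.65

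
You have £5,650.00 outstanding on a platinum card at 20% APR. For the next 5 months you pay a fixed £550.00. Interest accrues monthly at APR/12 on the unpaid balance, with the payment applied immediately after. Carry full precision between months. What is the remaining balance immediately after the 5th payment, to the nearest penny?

£3,293.58

Monthly rate r = 20%/12 = 1.66667% = 0.0166667.
Each month: B ← B·(1+r) − £550.00.
Month 1: interest £94.17; balance after payment £5,194.17.
Month 2: interest £86.57; balance after payment £4,730.74.
Month 3: interest £78.85; balance after payment £4,259.58.
Month 4: interest £70.99; balance after payment £3,780.57.
Month 5: interest £63.01; balance after payment £3,293.58.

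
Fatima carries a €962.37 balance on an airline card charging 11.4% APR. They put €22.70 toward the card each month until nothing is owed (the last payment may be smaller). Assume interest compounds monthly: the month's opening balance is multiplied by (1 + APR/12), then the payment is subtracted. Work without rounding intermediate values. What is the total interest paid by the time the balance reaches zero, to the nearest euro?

€275

Monthly rate r = 11.4%/12 = 0.95% = 0.0095.
Payoff takes n = ⌈−ln(1 − rB₀/P)/ln(1+r)⌉ = ⌈54.513⌉ = 55 payments; the last is €11.66.
Total paid = 54·€22.70 + €11.66 = €1,237.46.
Total interest = total paid − principal = €1,237.46 − €962.37 = €275.09.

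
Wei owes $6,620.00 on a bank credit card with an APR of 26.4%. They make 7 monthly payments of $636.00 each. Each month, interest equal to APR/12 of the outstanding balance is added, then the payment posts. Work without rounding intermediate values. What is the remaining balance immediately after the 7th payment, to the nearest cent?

Monthly rate r = 26.4%/12 = 2.2% = 0.022.
Each month: B ← B·(1+r) − $636.00.
Month 1: interest $145.64; balance after payment $6,129.64.
Month 2: interest $134.85; balance after payment $5,628.49.
Month 3: interest $123.83; balance after payment $5,116.32.
Month 4: interest $112.56; balance after payment $4,592.88.
Month 5: interest $101.04; balance after payment $4,057.92.
Month 6: interest $89.27; balance after payment $3,511.20.
Month 7: interest $77.25; balance after payment $2,952.44.

$2,952.44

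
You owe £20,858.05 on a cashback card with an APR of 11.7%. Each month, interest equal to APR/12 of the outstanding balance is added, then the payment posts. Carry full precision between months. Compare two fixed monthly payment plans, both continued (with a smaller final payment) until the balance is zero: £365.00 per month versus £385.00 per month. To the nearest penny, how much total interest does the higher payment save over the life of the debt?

£832.82

Monthly rate r = 11.7%/12 = 0.975% = 0.00975.
At £365.00/mo: n = ⌈−ln(1 − rB₀/P)/ln(1+r)⌉ = 84 payments (last £347.39); total interest = total paid − £20,858.05 = £9,784.34.
At £385.00/mo: 78 payments (last £164.57); total interest £8,951.52.
Interest saved = £9,784.34 − £8,951.52 = £832.82.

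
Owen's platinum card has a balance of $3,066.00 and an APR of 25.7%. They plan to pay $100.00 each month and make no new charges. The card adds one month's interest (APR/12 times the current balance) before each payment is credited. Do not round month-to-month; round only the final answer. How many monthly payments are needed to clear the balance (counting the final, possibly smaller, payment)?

51 payments

Monthly rate r = 25.7%/12 = 2.14167% = 0.0214167.
Recurrence: B ← B·(1+r) − $100.00.
Month 1: interest $65.66; balance after payment $3,031.66.
Month 2: interest $64.93; balance after payment $2,996.59.
Closed form: n = −ln(1 − rB₀/P)/ln(1+r) = −ln(0.34337)/ln(1.02142) ≈ 50.445, so the balance reaches zero during payment 51.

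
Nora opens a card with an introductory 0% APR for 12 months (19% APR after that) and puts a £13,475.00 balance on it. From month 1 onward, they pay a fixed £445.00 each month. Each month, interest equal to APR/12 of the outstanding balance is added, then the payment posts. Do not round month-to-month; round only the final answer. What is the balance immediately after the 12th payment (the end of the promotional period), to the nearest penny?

£8,135.00

Promo months 1–12 at r₀ = 0%/12 = 0; months 13+ at r₁ = 19%/12 = 0.0158333.
After month 12 (no interest yet): B = £13,475.00 − 12·£445.00 = £8,135.00.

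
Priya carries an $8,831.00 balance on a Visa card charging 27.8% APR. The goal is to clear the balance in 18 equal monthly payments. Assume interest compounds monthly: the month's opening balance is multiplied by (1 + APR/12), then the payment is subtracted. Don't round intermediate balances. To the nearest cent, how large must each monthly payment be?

$605.57

Monthly rate r = 27.8%/12 = 2.31667% = 0.0231667.
Level-payment amortization: P = B₀·r / (1 − (1+r)^(−n)) = 8831.00·0.0231667 / (1 − 1.02317^(−18)).
Denominator 1 − (1+r)^(−18) = 0.337836701.
P = 204.585 / 0.337836701 ≈ 605.57.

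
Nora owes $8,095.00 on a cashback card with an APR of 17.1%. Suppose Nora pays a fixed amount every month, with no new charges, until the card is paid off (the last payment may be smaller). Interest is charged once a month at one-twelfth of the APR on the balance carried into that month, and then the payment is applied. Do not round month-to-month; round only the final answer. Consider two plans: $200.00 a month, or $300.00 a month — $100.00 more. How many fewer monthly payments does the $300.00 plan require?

26 fewer payments

Monthly rate r = 17.1%/12 = 1.425% = 0.01425.
At $200.00/mo: n = ⌈−ln(1 − rB₀/P)/ln(1+r)⌉ = 61 payments (last $153.91); total interest = total paid − $8,095.00 = $4,058.91.
At $300.00/mo: 35 payments (last $90.77); total interest $2,195.77.
Payments saved = 61 − 35 = 26.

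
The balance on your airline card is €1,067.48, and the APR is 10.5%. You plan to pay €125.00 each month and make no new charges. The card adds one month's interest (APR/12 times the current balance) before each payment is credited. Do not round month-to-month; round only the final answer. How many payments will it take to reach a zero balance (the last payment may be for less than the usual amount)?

Monthly rate r = 10.5%/12 = 0.875% = 0.00875.
Recurrence: B ← B·(1+r) − €125.00.
Month 1: interest €9.34; balance after payment €951.82.
Month 2: interest €8.33; balance after payment €835.15.
Closed form: n = −ln(1 − rB₀/P)/ln(1+r) = −ln(0.92528)/ln(1.00875) ≈ 8.915, so the balance reaches zero during payment 9.

9 months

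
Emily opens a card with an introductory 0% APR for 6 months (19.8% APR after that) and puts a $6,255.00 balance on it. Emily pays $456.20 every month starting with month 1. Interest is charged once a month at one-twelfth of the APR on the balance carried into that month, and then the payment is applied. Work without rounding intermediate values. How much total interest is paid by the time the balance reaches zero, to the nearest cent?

Promo months 1–6 at r₀ = 0%/12 = 0; months 7+ at r₁ = 19.8%/12 = 0.0165.
After month 6 (no interest yet): B = $6,255.00 − 6·$456.20 = $3,517.80.
Then at r₁ with $456.20/mo: n₂ = −ln(1 − r₁·B/P)/ln(1+r₁) ≈ 8.32 → 9 more payments.
Total paid = 14·$456.20 + $144.75 = $6,531.55; interest = $6,531.55 − $6,255.00 = $276.55.

$276.55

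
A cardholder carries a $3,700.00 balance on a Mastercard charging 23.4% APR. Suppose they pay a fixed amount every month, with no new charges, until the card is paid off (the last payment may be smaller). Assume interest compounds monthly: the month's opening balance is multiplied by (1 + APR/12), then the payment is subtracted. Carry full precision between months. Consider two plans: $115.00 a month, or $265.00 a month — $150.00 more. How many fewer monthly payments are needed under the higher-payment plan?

Monthly rate r = 23.4%/12 = 1.95% = 0.0195.
At $115.00/mo: n = ⌈−ln(1 − rB₀/P)/ln(1+r)⌉ = 52 payments (last $13.80); total interest = total paid − $3,700.00 = $2,178.80.
At $265.00/mo: 17 payments (last $121.66); total interest $661.66.
Payments saved = 52 − 17 = 35.

35 fewer payments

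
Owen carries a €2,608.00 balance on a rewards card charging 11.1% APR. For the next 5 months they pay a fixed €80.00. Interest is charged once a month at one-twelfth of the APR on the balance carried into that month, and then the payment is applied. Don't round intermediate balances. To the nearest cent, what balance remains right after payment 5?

€2,323.40

Monthly rate r = 11.1%/12 = 0.925% = 0.00925.
Each month: B ← B·(1+r) − €80.00.
Month 1: interest €24.12; balance after payment €2,552.12.
Month 2: interest €23.61; balance after payment €2,495.73.
Month 3: interest €23.09; balance after payment €2,438.82.
Month 4: interest €22.56; balance after payment €2,381.38.
Month 5: interest €22.03; balance after payment €2,323.40.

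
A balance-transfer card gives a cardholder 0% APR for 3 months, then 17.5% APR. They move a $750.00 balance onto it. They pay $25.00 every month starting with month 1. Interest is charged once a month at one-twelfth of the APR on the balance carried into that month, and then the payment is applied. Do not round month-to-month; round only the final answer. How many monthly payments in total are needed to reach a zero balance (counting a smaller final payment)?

38 months

Promo months 1–3 at r₀ = 0%/12 = 0; months 4+ at r₁ = 17.5%/12 = 0.0145833.
After month 3 (no interest yet): B = $750.00 − 3·$25.00 = $675.00.
Then at r₁ with $25.00/mo: n₂ = −ln(1 − r₁·B/P)/ln(1+r₁) ≈ 34.57 → 35 more payments.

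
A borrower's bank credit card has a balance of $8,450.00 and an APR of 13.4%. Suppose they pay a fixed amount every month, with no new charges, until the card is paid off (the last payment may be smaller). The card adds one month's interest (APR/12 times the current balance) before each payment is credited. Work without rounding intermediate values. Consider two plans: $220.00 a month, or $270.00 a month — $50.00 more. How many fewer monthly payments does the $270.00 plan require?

12 fewer payments

Monthly rate r = 13.4%/12 = 1.11667% = 0.0111667.
At $220.00/mo: n = ⌈−ln(1 − rB₀/P)/ln(1+r)⌉ = 51 payments (last $98.46); total interest = total paid − $8,450.00 = $2,648.46.
At $270.00/mo: 39 payments (last $194.68); total interest $2,004.68.
Payments saved = 51 − 39 = 12.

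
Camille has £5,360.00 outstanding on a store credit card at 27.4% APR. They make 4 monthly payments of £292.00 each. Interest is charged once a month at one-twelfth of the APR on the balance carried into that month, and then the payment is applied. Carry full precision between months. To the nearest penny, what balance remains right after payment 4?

£4,657.95

Monthly rate r = 27.4%/12 = 2.28333% = 0.0228333.
Each month: B ← B·(1+r) − £292.00.
Month 1: interest £122.39; balance after payment £5,190.39.
Month 2: interest £118.51; balance after payment £5,016.90.
Month 3: interest £114.55; balance after payment £4,839.45.
Month 4: interest £110.50; balance after payment £4,657.95.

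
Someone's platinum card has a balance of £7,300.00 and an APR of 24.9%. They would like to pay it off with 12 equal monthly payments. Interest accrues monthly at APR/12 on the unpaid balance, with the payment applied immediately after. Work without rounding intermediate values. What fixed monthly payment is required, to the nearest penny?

Monthly rate r = 24.9%/12 = 2.075% = 0.02075.
Level-payment amortization: P = B₀·r / (1 − (1+r)^(−n)) = 7300.00·0.02075 / (1 − 1.02075^(−12)).
Denominator 1 − (1+r)^(−12) = 0.218430979.
P = 151.475 / 0.218430979 ≈ 693.47.

£693.47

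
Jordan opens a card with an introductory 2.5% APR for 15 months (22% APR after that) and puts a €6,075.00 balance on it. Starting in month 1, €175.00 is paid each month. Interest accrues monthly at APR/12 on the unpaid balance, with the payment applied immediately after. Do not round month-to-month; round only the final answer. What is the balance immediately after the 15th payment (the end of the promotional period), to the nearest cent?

Promo months 1–15 at r₀ = 2.5%/12 = 0.00208333; months 16+ at r₁ = 22%/12 = 0.0183333.
After month 15: iterate B ← B·(1+r₀) − €175.00 for 15 months → €3,604.01.

€3,604.01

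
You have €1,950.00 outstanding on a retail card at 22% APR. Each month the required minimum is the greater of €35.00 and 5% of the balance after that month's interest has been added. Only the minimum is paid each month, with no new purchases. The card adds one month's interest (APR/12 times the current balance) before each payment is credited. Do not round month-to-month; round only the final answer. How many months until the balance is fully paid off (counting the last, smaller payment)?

57 months

Monthly rate r = 22%/12 = 1.83333% = 0.0183333.
While 5% of the post-interest balance exceeds €35.00, each month B ← (B·(1+r))·(1 − 0.05), i.e. B shrinks by the factor (1+r)·0.95 = 0.96742.
This holds for months 1–32. Entering month 33 the balance is €675.57; 5% of the post-interest balance is now below €35.00, so the flat €35.00 minimum applies from here.
From month 33 a fixed €35.00 at rate r clears €675.57 in 25 more payments. Total: 32 + 25 = 57 months.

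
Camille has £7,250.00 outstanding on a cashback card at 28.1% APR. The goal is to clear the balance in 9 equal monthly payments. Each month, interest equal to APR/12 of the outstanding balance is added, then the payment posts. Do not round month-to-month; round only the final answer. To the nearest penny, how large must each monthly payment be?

£902.78

Monthly rate r = 28.1%/12 = 2.34167% = 0.0234167.
Level-payment amortization: P = B₀·r / (1 − (1+r)^(−n)) = 7250.00·0.0234167 / (1 − 1.02342^(−9)).
Denominator 1 − (1+r)^(−9) = 0.188053092.
P = 169.771 / 0.188053092 ≈ 902.78.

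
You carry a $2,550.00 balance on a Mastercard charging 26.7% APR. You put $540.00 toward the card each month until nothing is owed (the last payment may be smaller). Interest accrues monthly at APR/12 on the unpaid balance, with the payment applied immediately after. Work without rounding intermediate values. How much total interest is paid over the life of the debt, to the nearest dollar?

$174

Monthly rate r = 26.7%/12 = 2.225% = 0.02225.
Payoff takes n = ⌈−ln(1 − rB₀/P)/ln(1+r)⌉ = ⌈5.044⌉ = 6 payments; the last is $24.27.
Total paid = 5·$540.00 + $24.27 = $2,724.27.
Total interest = total paid − principal = $2,724.27 − $2,550.00 = $174.27.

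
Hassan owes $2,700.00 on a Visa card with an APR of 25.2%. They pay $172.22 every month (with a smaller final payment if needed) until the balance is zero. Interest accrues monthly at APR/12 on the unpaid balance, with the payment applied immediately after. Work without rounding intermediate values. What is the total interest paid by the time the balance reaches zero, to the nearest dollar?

Monthly rate r = 25.2%/12 = 2.1% = 0.021.
Payoff takes n = ⌈−ln(1 − rB₀/P)/ln(1+r)⌉ = ⌈19.215⌉ = 20 payments; the last is $37.27.
Total paid = 19·$172.22 + $37.27 = $3,309.45.
Total interest = total paid − principal = $3,309.45 − $2,700.00 = $609.45.

$609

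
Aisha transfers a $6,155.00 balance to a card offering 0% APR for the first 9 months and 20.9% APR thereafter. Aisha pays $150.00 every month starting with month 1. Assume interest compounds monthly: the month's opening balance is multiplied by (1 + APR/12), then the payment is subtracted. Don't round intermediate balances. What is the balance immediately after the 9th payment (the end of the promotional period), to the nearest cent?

Promo months 1–9 at r₀ = 0%/12 = 0; months 10+ at r₁ = 20.9%/12 = 0.0174167.
After month 9 (no interest yet): B = $6,155.00 − 9·$150.00 = $4,805.00.

$4,805.00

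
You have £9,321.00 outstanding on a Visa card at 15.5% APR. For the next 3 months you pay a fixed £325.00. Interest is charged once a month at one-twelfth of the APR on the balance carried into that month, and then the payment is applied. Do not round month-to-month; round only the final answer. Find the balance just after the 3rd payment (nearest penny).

£8,699.23

Monthly rate r = 15.5%/12 = 1.29167% = 0.0129167.
Each month: B ← B·(1+r) − £325.00.
Month 1: interest £120.40; balance after payment £9,116.40.
Month 2: interest £117.75; balance after payment £8,909.15.
Month 3: interest £115.08; balance after payment £8,699.23.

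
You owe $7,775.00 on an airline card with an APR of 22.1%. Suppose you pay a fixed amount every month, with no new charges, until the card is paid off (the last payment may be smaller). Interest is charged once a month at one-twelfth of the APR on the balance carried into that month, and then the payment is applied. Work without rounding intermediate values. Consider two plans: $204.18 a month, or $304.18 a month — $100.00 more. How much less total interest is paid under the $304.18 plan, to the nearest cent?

Monthly rate r = 22.1%/12 = 1.84167% = 0.0184167.
At $204.18/mo: n = ⌈−ln(1 − rB₀/P)/ln(1+r)⌉ = 67 payments (last $43.30); total interest = total paid − $7,775.00 = $5,744.18.
At $304.18/mo: 35 payments (last $263.75); total interest $2,830.87.
Interest saved = $5,744.18 − $2,830.87 = $2,913.31.

$2,913.31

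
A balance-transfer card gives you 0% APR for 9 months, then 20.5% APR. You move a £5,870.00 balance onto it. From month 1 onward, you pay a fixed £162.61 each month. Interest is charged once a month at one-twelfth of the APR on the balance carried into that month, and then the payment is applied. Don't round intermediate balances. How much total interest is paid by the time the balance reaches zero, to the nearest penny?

£1,561.31

Promo months 1–9 at r₀ = 0%/12 = 0; months 10+ at r₁ = 20.5%/12 = 0.0170833.
After month 9 (no interest yet): B = £5,870.00 − 9·£162.61 = £4,406.51.
Then at r₁ with £162.61/mo: n₂ = −ln(1 − r₁·B/P)/ln(1+r₁) ≈ 36.70 → 37 more payments.
Total paid = 45·£162.61 + £113.86 = £7,431.31; interest = £7,431.31 − £5,870.00 = £1,561.31.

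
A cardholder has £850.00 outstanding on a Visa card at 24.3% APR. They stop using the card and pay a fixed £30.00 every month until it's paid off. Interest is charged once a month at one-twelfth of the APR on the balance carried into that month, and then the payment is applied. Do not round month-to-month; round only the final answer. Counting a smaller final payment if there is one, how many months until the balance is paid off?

Monthly rate r = 24.3%/12 = 2.025% = 0.02025.
Recurrence: B ← B·(1+r) − £30.00.
Month 1: interest £17.21; balance after payment £837.21.
Month 2: interest £16.95; balance after payment £824.17.
Closed form: n = −ln(1 − rB₀/P)/ln(1+r) = −ln(0.42625)/ln(1.02025) ≈ 42.535, so the balance reaches zero during payment 43.

43 months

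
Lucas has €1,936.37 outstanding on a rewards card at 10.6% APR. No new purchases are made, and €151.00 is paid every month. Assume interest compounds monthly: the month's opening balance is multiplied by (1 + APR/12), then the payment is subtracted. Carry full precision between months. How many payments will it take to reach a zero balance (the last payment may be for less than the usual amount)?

Monthly rate r = 10.6%/12 = 0.883333% = 0.00883333.
Recurrence: B ← B·(1+r) − €151.00.
Month 1: interest €17.10; balance after payment €1,802.47.
Month 2: interest €15.92; balance after payment €1,667.40.
Closed form: n = −ln(1 − rB₀/P)/ln(1+r) = −ln(0.88672)/ln(1.00883) ≈ 13.670, so the balance reaches zero during payment 14.

14 months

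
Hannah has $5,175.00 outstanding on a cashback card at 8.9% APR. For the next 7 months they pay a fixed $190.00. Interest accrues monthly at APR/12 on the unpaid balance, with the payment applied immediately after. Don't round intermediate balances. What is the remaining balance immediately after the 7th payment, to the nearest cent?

$4,089.76

Monthly rate r = 8.9%/12 = 0.741667% = 0.00741667.
Each month: B ← B·(1+r) − $190.00.
Month 1: interest $38.38; balance after payment $5,023.38.
Month 2: interest $37.26; balance after payment $4,870.64.
Month 3: interest $36.12; balance after payment $4,716.76.
Month 4: interest $34.98; balance after payment $4,561.74.
Month 5: interest $33.83; balance after payment $4,405.58.
Month 6: interest $32.67; balance after payment $4,248.25.
Month 7: interest $31.51; balance after payment $4,089.76.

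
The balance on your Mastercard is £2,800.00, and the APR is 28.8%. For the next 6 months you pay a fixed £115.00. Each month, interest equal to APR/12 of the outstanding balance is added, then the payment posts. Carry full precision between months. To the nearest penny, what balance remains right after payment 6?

Monthly rate r = 28.8%/12 = 2.4% = 0.024.
Each month: B ← B·(1+r) − £115.00.
Month 1: interest £67.20; balance after payment £2,752.20.
Month 2: interest £66.05; balance after payment £2,703.25.
Month 3: interest £64.88; balance after payment £2,653.13.
Month 4: interest £63.68; balance after payment £2,601.81.
Month 5: interest £62.44; balance after payment £2,549.25.
Month 6: interest £61.18; balance after payment £2,495.43.

£2,495.43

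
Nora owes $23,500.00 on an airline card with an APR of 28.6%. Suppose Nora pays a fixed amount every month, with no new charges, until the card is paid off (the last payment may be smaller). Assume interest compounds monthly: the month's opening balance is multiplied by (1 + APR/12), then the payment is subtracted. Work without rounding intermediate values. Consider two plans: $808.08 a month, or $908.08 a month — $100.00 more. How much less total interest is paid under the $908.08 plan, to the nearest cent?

$3,546.95

Monthly rate r = 28.6%/12 = 2.38333% = 0.0238333.
At $808.08/mo: n = ⌈−ln(1 − rB₀/P)/ln(1+r)⌉ = 51 payments (last $123.30); total interest = total paid − $23,500.00 = $17,027.30.
At $908.08/mo: 41 payments (last $657.15); total interest $13,480.35.
Interest saved = $17,027.30 − $13,480.35 = $3,546.95.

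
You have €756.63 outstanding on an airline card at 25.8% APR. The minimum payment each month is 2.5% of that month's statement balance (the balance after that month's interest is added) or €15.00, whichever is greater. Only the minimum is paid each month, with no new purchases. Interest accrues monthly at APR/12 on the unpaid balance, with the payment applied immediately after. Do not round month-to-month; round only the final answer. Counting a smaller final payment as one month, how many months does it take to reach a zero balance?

150 months

Monthly rate r = 25.8%/12 = 2.15% = 0.0215.
While 2.5% of the post-interest balance exceeds €15.00, each month B ← (B·(1+r))·(1 − 0.025), i.e. B shrinks by the factor (1+r)·0.975 = 0.99596.
This holds for months 1–63. Entering month 64 the balance is €586.40; 2.5% of the post-interest balance is now below €15.00, so the flat €15.00 minimum applies from here.
From month 64 a fixed €15.00 at rate r clears €586.40 in 87 more payments. Total: 63 + 87 = 150 months.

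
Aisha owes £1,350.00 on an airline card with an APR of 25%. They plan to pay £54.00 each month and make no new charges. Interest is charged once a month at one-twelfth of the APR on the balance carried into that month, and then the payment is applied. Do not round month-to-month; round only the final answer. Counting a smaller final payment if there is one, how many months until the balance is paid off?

Monthly rate r = 25%/12 = 2.08333% = 0.0208333.
Recurrence: B ← B·(1+r) − £54.00.
Month 1: interest £28.12; balance after payment £1,324.12.
Month 2: interest £27.59; balance after payment £1,297.71.
Closed form: n = −ln(1 − rB₀/P)/ln(1+r) = −ln(0.47917)/ln(1.02083) ≈ 35.681, so the balance reaches zero during payment 36.

36 payments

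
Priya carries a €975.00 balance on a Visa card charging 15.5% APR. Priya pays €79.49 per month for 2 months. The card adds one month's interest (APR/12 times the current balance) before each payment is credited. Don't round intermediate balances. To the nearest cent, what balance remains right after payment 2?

€840.34

Monthly rate r = 15.5%/12 = 1.29167% = 0.0129167.
Each month: B ← B·(1+r) − €79.49.
Month 1: interest €12.59; balance after payment €908.10.
Month 2: interest €11.73; balance after payment €840.34.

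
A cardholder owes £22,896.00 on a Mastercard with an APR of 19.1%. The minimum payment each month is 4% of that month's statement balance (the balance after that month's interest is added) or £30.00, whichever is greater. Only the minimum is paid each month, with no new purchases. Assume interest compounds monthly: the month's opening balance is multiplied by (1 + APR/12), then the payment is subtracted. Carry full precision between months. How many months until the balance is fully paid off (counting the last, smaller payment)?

169 months

Monthly rate r = 19.1%/12 = 1.59167% = 0.0159167.
While 4% of the post-interest balance exceeds £30.00, each month B ← (B·(1+r))·(1 − 0.04), i.e. B shrinks by the factor (1+r)·0.96 = 0.97528.
This holds for months 1–138. Entering month 139 the balance is £723.78; 4% of the post-interest balance is now below £30.00, so the flat £30.00 minimum applies from here.
From month 139 a fixed £30.00 at rate r clears £723.78 in 31 more payments. Total: 138 + 31 = 169 months.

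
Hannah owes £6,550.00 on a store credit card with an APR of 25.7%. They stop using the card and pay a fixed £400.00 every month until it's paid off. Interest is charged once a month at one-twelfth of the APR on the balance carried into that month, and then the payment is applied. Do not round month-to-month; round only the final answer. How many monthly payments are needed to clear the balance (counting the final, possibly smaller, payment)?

Monthly rate r = 25.7%/12 = 2.14167% = 0.0214167.
Recurrence: B ← B·(1+r) − £400.00.
Month 1: interest £140.28; balance after payment £6,290.28.
Month 2: interest £134.72; balance after payment £6,025.00.
Closed form: n = −ln(1 − rB₀/P)/ln(1+r) = −ln(0.6493)/ln(1.02142) ≈ 20.380, so the balance reaches zero during payment 21.

21 months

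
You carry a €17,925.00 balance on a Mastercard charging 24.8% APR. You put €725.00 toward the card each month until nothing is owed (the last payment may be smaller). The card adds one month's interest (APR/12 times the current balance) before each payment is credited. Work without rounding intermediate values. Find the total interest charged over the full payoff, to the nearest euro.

Monthly rate r = 24.8%/12 = 2.06667% = 0.0206667.
Payoff takes n = ⌈−ln(1 − rB₀/P)/ln(1+r)⌉ = ⌈34.969⌉ = 35 payments; the last is €702.61.
Total paid = 34·€725.00 + €702.61 = €25,352.61.
Total interest = total paid − principal = €25,352.61 − €17,925.00 = €7,427.61.

€7,428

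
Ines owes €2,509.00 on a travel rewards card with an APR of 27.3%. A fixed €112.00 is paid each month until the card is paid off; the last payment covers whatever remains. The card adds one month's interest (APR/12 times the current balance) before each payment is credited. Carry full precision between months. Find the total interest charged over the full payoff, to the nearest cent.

€1,039.30

Monthly rate r = 27.3%/12 = 2.275% = 0.02275.
Payoff takes n = ⌈−ln(1 − rB₀/P)/ln(1+r)⌉ = ⌈31.679⌉ = 32 payments; the last is €76.30.
Total paid = 31·€112.00 + €76.30 = €3,548.30.
Total interest = total paid − principal = €3,548.30 − €2,509.00 = €1,039.30.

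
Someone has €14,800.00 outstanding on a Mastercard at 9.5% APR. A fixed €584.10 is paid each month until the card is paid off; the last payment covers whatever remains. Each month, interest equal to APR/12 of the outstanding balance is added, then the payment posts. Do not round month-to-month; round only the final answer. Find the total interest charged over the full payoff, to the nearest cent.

€1,784.37

Monthly rate r = 9.5%/12 = 0.791667% = 0.00791667.
Payoff takes n = ⌈−ln(1 − rB₀/P)/ln(1+r)⌉ = ⌈28.392⌉ = 29 payments; the last is €229.57.
Total paid = 28·€584.10 + €229.57 = €16,584.37.
Total interest = total paid − principal = €16,584.37 − €14,800.00 = €1,784.37.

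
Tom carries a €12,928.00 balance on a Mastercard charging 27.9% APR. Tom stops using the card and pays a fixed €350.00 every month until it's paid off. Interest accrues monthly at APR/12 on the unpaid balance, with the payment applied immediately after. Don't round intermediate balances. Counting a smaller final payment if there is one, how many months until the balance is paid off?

Monthly rate r = 27.9%/12 = 2.325% = 0.02325.
Recurrence: B ← B·(1+r) − €350.00.
Month 1: interest €300.58; balance after payment €12,878.58.
Month 2: interest €299.43; balance after payment €12,828.00.
Closed form: n = −ln(1 − rB₀/P)/ln(1+r) = −ln(0.14121)/ln(1.02325) ≈ 85.168, so the balance reaches zero during payment 86.

86 payments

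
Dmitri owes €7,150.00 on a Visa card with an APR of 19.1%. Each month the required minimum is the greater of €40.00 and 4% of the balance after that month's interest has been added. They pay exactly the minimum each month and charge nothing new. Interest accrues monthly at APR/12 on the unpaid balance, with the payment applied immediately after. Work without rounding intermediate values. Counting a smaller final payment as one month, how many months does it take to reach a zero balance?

111 months

Monthly rate r = 19.1%/12 = 1.59167% = 0.0159167.
While 4% of the post-interest balance exceeds €40.00, each month B ← (B·(1+r))·(1 − 0.04), i.e. B shrinks by the factor (1+r)·0.96 = 0.97528.
This holds for months 1–80. Entering month 81 the balance is €965.28; 4% of the post-interest balance is now below €40.00, so the flat €40.00 minimum applies from here.
From month 81 a fixed €40.00 at rate r clears €965.28 in 31 more payments. Total: 80 + 31 = 111 months.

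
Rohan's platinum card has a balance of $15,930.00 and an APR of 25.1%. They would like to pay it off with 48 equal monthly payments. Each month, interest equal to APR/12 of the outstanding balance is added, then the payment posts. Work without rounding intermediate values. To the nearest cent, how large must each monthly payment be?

$529.08

Monthly rate r = 25.1%/12 = 2.09167% = 0.0209167.
Level-payment amortization: P = B₀·r / (1 − (1+r)^(−n)) = 15930.00·0.0209167 / (1 − 1.02092^(−48)).
Denominator 1 − (1+r)^(−48) = 0.629774868.
P = 333.202 / 0.629774868 ≈ 529.08.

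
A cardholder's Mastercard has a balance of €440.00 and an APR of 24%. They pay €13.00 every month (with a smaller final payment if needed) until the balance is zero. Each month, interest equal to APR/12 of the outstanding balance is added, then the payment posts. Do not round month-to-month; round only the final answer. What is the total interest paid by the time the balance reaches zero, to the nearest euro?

Monthly rate r = 24%/12 = 2% = 0.02.
Payoff takes n = ⌈−ln(1 − rB₀/P)/ln(1+r)⌉ = ⌈57.056⌉ = 58 payments; the last is €0.74.
Total paid = 57·€13.00 + €0.74 = €741.74.
Total interest = total paid − principal = €741.74 − €440.00 = €301.74.

€302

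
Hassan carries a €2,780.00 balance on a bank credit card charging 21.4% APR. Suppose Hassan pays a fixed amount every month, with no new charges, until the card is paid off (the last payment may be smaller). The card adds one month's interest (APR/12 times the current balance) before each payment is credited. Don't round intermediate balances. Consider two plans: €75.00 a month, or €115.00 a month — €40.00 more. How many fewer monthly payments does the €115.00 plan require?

Monthly rate r = 21.4%/12 = 1.78333% = 0.0178333.
At €75.00/mo: n = ⌈−ln(1 − rB₀/P)/ln(1+r)⌉ = 62 payments (last €15.27); total interest = total paid − €2,780.00 = €1,810.27.
At €115.00/mo: 32 payments (last €104.77); total interest €889.77.
Payments saved = 62 − 32 = 30.

30 fewer payments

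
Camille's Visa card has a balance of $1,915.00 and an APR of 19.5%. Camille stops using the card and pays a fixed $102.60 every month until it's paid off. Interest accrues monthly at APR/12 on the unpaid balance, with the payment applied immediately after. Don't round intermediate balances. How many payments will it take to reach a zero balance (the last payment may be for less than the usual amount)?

Monthly rate r = 19.5%/12 = 1.625% = 0.01625.
Recurrence: B ← B·(1+r) − $102.60.
Month 1: interest $31.12; balance after payment $1,843.52.
Month 2: interest $29.96; balance after payment $1,770.88.
Closed form: n = −ln(1 − rB₀/P)/ln(1+r) = −ln(0.6967)/ln(1.01625) ≈ 22.420, so the balance reaches zero during payment 23.

23 months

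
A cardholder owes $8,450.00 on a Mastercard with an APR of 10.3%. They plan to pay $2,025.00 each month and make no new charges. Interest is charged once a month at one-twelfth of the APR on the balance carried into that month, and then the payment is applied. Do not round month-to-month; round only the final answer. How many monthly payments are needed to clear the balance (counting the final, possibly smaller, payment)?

5 payments

Monthly rate r = 10.3%/12 = 0.858333% = 0.00858333.
Recurrence: B ← B·(1+r) − $2,025.00.
Month 1: interest $72.53; balance after payment $6,497.53.
Month 2: interest $55.77; balance after payment $4,528.30.
Month 3: interest $38.87; balance after payment $2,542.17.
Month 4: interest $21.82; balance after payment $538.99.
Month 5: interest $4.63; balance after payment $0.00.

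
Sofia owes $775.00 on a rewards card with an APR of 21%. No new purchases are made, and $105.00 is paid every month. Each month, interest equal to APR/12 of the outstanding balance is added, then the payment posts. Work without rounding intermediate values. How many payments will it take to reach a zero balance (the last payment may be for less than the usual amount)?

Monthly rate r = 21%/12 = 1.75% = 0.0175.
Recurrence: B ← B·(1+r) − $105.00.
Month 1: interest $13.56; balance after payment $683.56.
Month 2: interest $11.96; balance after payment $590.52.
Closed form: n = −ln(1 − rB₀/P)/ln(1+r) = −ln(0.87083)/ln(1.0175) ≈ 7.972, so the balance reaches zero during payment 8.

8 payments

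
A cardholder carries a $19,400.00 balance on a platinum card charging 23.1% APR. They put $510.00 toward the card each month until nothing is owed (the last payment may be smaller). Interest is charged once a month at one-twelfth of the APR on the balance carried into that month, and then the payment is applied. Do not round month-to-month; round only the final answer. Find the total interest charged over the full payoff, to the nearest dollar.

$15,846

Monthly rate r = 23.1%/12 = 1.925% = 0.01925.
Payoff takes n = ⌈−ln(1 − rB₀/P)/ln(1+r)⌉ = ⌈69.110⌉ = 70 payments; the last is $56.45.
Total paid = 69·$510.00 + $56.45 = $35,246.45.
Total interest = total paid − principal = $35,246.45 − $19,400.00 = $15,846.45.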